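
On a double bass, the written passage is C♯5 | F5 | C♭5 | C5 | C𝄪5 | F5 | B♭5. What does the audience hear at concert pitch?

The double bass sounds a perfect octave below written, so transpose each written note down a perfect octave.
C#5 becomes C#4
F5 becomes F4
Cb5 becomes Cb4
C5 becomes C4
C##5 becomes C##4
F5 becomes F4
Bb5 becomes Bb4

C#4 F4 Cb4 C4 C##4 F4 Bb4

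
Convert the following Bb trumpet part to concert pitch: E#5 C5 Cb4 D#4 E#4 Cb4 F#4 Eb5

D#5 Bb4 Bbb3 C#4 D#4 Bbb3 E4 Db5

The Bb trumpet sounds a major second below written, so transpose each written note down a major second.
E#5 -> D#5
C5 -> Bb4
Cb4 -> Bbb3
D#4 -> C#4
E#4 -> D#4
Cb4 -> Bbb3
F#4 -> E4
Eb5 -> Db5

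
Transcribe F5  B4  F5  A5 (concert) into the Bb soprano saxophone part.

The Bb soprano saxophone sounds a major second below written, so the written part must be a major second above concert — transpose each note up.
F5 becomes G5
B4 becomes C#5
F5 becomes G5
A5 becomes B5

G5 C#5 G5 B5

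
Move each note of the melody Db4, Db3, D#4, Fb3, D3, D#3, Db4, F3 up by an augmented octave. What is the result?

D5 D4 D##5 F4 D#4 D##4 D5 F#4

Db4 gives D5
Db3 gives D4
D#4 gives D##5
Fb3 gives F4
D3 gives D#4
D#3 gives D##4
Db4 gives D5
F3 gives F#4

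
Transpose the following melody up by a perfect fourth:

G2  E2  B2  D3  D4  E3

G2 -> C3
E2 -> A2
B2 -> E3
D3 -> G3
D4 -> G4
E3 -> A3

C3 A2 E3 G3 G4 A3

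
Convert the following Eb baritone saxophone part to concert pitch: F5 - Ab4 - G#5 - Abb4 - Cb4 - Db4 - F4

Ab3 Cb3 B3 Cbb3 Ebb2 Fb2 Ab2

Written C4 on the Eb baritone saxophone sounds as Eb2, a major thirteenth lower; apply that shift to every note.
F5 -> Ab3
Ab4 -> Cb3
G#5 -> B3
Abb4 -> Cbb3
Cb4 -> Ebb2
Db4 -> Fb2
F4 -> Ab2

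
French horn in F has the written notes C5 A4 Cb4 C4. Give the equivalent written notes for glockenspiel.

F2 D2 Fb1 F1

First find concert pitch: the French horn in F sounds a perfect fifth below written, so C5 A4 Cb4 C4 sounds F4 D4 Fb3 F3.
Then write for glockenspiel: it sounds a perfect fifteenth above written, so the part must be a perfect fifteenth below concert.
F4 → F2
D4 → D2
Fb3 → Fb1
F3 → F1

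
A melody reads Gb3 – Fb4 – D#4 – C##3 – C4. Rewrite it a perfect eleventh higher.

Cb5 Bbb5 G#5 F##4 F5

A perfect eleventh up from Gb3 gives Cb5.
A perfect eleventh up from Fb4 gives Bbb5.
A perfect eleventh up from D#4 gives G#5.
C##3 up a perfect eleventh is F##4.
C4 up a perfect eleventh is F5.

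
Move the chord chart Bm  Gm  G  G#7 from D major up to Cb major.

Abm Fbm Fb F7

D major up to Cb major is a diminished seventh; each chord root moves by that interval while the quality stays the same.
Bm: root B up a diminished seventh → Ab, giving Abm.
Gm: root G up a diminished seventh → Fb, giving Fbm.
G: root G up a diminished seventh → Fb, giving Fb.
G#7: root G# up a diminished seventh → F, giving F7.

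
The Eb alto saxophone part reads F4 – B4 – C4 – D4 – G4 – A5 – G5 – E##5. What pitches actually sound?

Written C4 on the Eb alto saxophone sounds as Eb3, a major sixth lower; apply that shift to every note.
F4 -> Ab3
B4 -> D4
C4 -> Eb3
D4 -> F3
G4 -> Bb3
A5 -> C5
G5 -> Bb4
E##5 -> G##4

Ab3 D4 Eb3 F3 Bb3 C5 Bb4 G##4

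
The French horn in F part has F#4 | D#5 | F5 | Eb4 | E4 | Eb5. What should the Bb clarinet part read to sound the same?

First find concert pitch: the French horn in F sounds a perfect fifth below written, so F#4 D#5 F5 Eb4 E4 Eb5 sounds B3 G#4 Bb4 Ab3 A3 Ab4.
Then write for Bb clarinet: it sounds a major second below written, so the part must be a major second above concert.
B3 → C#4
G#4 → A#4
Bb4 → C5
Ab3 → Bb3
A3 → B3
Ab4 → Bb4

C#4 A#4 C5 Bb3 B3 Bb4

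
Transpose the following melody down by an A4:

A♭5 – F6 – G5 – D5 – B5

Ab5 down an augmented fourth is Ebb5.
An augmented fourth down from F6 gives Cb6.
An augmented fourth down from G5 gives Db5.
An augmented fourth down from D5 gives Ab4.
An augmented fourth down from B5 gives F5.

Ebb5 Cb6 Db5 Ab4 F5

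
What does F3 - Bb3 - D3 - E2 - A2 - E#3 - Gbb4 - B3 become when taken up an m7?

Eb4 Ab4 C4 D3 G3 D#4 Fbb5 A4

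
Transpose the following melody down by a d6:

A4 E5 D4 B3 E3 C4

C##4 G##4 F##3 D##3 G##2 E#3

A4 down a diminished sixth is C##4.
E5 down a diminished sixth is G##4.
D4: a sixth down reaches F, and 7 semitones makes it F##3.
B3 down a diminished sixth is D##3.
E3 down a diminished sixth is G##2.
C4: a sixth down reaches E, and 7 semitones makes it E#3.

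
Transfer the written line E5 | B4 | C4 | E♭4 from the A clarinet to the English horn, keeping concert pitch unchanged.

G#5 D#5 E4 G4

First find concert pitch: the A clarinet sounds a minor third below written, so E5 B4 C4 E♭4 sounds C#5 G#4 A3 C4.
Then write for English horn: it sounds a perfect fifth below written, so the part must be a perfect fifth above concert.
C#5 → G#5
G#4 → D#5
A3 → E4
C4 → G4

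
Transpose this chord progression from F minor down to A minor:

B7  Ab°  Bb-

D#7 C° D-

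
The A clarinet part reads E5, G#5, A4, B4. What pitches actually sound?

C#5 E#5 F#4 G#4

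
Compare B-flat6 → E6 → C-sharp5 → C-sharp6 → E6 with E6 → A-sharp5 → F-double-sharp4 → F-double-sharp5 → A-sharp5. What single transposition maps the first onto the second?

down a diminished fifth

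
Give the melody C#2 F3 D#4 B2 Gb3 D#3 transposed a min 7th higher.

B2 Eb4 C#5 A3 Fb4 C#4

C#2 gives B2
F3 gives Eb4
D#4 gives C#5
B2 gives A3
Gb3 gives Fb4
D#3 gives C#4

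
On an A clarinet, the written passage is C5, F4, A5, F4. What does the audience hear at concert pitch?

A4 D4 F#5 D4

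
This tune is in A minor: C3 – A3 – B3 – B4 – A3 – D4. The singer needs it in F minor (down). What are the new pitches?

From A down to F is a major third; apply that to each pitch.
C3 → Ab2
A3 → F3
B3 → G3
B4 → G4
A3 → F3
D4 → Bb3

Ab2 F3 G3 G4 F3 Bb3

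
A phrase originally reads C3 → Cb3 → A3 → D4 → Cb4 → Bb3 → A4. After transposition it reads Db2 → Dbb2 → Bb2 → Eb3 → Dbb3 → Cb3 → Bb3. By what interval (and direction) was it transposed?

Take the first pair: C3 → Db2. C to D spans 7 letter names, so the interval is some kind of seventh.
Db2 to C3 is 11 semitones, which makes it a major seventh; the second version is lower, so the direction is down.
Checking another pair — A4 → Bb3 — gives the same interval.

down a major seventh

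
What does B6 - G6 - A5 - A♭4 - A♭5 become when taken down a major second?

A6 F6 G5 Gb4 Gb5

B6 → A6
G6 → F6
A5 → G5
Ab4 → Gb4
Ab5 → Gb5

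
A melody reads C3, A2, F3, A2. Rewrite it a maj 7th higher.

B3 G#3 E4 G#3

C3 -> B3
A2 -> G#3
F3 -> E4
A2 -> G#3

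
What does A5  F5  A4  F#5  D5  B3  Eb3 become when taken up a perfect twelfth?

E7 C7 E6 C#7 A6 F#5 Bb4

A5: a twelfth up reaches E, and 19 semitones makes it E7.
F5: a twelfth up reaches C, and 19 semitones makes it C7.
A4 up a perfect twelfth is E6.
F#5: a twelfth up reaches C, and 19 semitones makes it C#7.
D5 up a perfect twelfth is A6.
B3 up a perfect twelfth is F#5.
A perfect twelfth up from Eb3 gives Bb4.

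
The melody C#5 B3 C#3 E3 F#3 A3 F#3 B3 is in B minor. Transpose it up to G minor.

A5 G4 A3 C4 D4 F4 D4 G4

B minor to G minor up is a minor sixth, so every note moves up by that interval.
C#5 to A5
B3 to G4
C#3 to A3
E3 to C4
F#3 to D4
A3 to F4
F#3 to D4
B3 to G4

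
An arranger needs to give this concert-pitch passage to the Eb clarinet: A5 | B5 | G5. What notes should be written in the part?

F#5 G#5 E5

Written C4 sounds as Eb4 on the Eb clarinet, so concert pitches are written a minor third down.
A5 becomes F#5
B5 becomes G#5
G5 becomes E5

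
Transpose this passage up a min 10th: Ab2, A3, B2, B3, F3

Cb4 C5 D4 D5 Ab4

A minor tenth up from Ab2 gives Cb4.
A3: a tenth up reaches C, and 15 semitones makes it C5.
A minor tenth up from B2 gives D4.
B3 up a minor tenth is D5.
F3: a tenth up reaches A, and 15 semitones makes it Ab4.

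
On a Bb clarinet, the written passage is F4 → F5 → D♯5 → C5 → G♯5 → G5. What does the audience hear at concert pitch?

Eb4 Eb5 C#5 Bb4 F#5 F5

Written C4 on the Bb clarinet sounds as Bb3, a major second lower; apply that shift to every note.
F4 becomes Eb4
F5 becomes Eb5
D#5 becomes C#5
C5 becomes Bb4
G#5 becomes F#5
G5 becomes F5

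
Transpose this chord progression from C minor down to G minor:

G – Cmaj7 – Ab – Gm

D Gmaj7 Eb Dm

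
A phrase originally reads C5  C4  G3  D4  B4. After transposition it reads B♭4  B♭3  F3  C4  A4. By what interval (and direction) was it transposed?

down a major second

From C5 to Bb4 is 2 letter names — a second of some quality.
Bb4 to C5 is 2 semitones, which makes it a major second; the second version is lower, so the direction is down.
Checking another pair — B4 → A4 — gives the same interval.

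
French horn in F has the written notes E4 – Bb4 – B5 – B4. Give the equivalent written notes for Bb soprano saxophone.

First find concert pitch: the French horn in F sounds a perfect fifth below written, so E4 Bb4 B5 B4 sounds A3 Eb4 E5 E4.
Then write for Bb soprano saxophone: it sounds a major second below written, so the part must be a major second above concert.
A3 → B3
Eb4 → F4
E5 → F#5
E4 → F#4

B3 F4 F#5 F#4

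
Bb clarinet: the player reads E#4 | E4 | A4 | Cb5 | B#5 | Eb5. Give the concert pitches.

D#4 D4 G4 Bbb4 A#5 Db5

Written C4 on the Bb clarinet sounds as Bb3, a major second lower; apply that shift to every note.
E#4 → D#4
E4 → D4
A4 → G4
Cb5 → Bbb4
B#5 → A#5
Eb5 → Db5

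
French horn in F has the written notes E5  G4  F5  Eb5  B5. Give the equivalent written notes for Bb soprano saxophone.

B4 D4 C5 Bb4 F#5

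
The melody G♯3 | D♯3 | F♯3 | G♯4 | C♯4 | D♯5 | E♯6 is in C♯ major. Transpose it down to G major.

C♯ major to G major down is an augmented fourth, so every note moves down by that interval.
G#3 → D3
D#3 → A2
F#3 → C3
G#4 → D4
C#4 → G3
D#5 → A4
E#6 → B5

D3 A2 C3 D4 G3 A4 B5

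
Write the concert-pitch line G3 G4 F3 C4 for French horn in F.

Written C4 sounds as F3 on the French horn in F, so concert pitches are written a perfect fifth up.
G3 to D4
G4 to D5
F3 to C4
C4 to G4

D4 D5 C4 G4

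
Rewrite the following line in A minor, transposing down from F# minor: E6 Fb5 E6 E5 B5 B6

G5 Abb4 G5 G4 D5 D6

From F# down to A is a major sixth; apply that to each pitch.
E6 becomes G5
Fb5 becomes Abb4
E6 becomes G5
E5 becomes G4
B5 becomes D5
B6 becomes D6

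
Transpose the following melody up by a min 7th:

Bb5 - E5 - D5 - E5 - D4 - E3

Bb5 becomes Ab6
E5 becomes D6
D5 becomes C6
E5 becomes D6
D4 becomes C5
E3 becomes D4

Ab6 D6 C6 D6 C5 D4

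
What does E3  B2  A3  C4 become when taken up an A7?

D##4 A##3 G##4 B#4

E3 -> D##4
B2 -> A##3
A3 -> G##4
C4 -> B#4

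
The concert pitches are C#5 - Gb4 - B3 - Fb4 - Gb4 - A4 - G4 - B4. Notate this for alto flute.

F#5 Cb5 E4 Bbb4 Cb5 D5 C5 E5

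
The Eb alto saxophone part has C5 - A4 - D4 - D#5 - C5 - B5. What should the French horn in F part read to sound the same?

First find concert pitch: the Eb alto saxophone sounds a major sixth below written, so C5 A4 D4 D#5 C5 B5 sounds Eb4 C4 F3 F#4 Eb4 D5.
Then write for French horn in F: it sounds a perfect fifth below written, so the part must be a perfect fifth above concert.
Eb4 → Bb4
C4 → G4
F3 → C4
F#4 → C#5
Eb4 → Bb4
D5 → A5

Bb4 G4 C4 C#5 Bb4 A5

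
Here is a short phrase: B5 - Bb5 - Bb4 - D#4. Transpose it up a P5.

B5 to F#6
Bb5 to F6
Bb4 to F5
D#4 to A#4

F#6 F6 F5 A#4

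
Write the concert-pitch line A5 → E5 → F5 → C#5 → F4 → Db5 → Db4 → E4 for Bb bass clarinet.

The Bb bass clarinet sounds a major ninth below written, so the written part must be a major ninth above concert — transpose each note up.
A5 gives B6
E5 gives F#6
F5 gives G6
C#5 gives D#6
F4 gives G5
Db5 gives Eb6
Db4 gives Eb5
E4 gives F#5

B6 F#6 G6 D#6 G5 Eb6 Eb5 F#5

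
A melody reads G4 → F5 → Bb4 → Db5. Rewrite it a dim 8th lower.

G4 becomes G#3
F5 becomes F#4
Bb4 becomes B3
Db5 becomes D4

G#3 F#4 B3 D4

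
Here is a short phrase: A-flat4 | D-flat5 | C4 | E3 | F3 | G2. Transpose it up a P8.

Ab5 Db6 C5 E4 F4 G3

Ab4 up a perfect octave is Ab5.
Db5: an octave up reaches D, and 12 semitones makes it Db6.
C4: an octave up reaches C, and 12 semitones makes it C5.
E3: an octave up reaches E, and 12 semitones makes it E4.
F3: an octave up reaches F, and 12 semitones makes it F4.
G2 up a perfect octave is G3.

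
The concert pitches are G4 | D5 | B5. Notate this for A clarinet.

The A clarinet sounds a minor third below written, so the written part must be a minor third above concert — transpose each note up.
G4 becomes Bb4
D5 becomes F5
B5 becomes D6

Bb4 F5 D6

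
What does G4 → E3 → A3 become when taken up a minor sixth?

G4 to Eb5
E3 to C4
A3 to F4

Eb5 C4 F4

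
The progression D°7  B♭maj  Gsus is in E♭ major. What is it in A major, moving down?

G#°7 Emaj C#sus

E♭ major down to A major is a diminished fifth; each chord root moves by that interval while the quality stays the same.
D°7: root D down a diminished fifth → G#, giving G#°7.
B♭maj: root B♭ down a diminished fifth → E, giving Emaj.
Gsus: root G down a diminished fifth → C#, giving C#sus.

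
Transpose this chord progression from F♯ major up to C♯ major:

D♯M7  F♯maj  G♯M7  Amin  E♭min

F♯ major up to C♯ major is a perfect fifth; each chord root moves by that interval while the quality stays the same.
D♯M7: root D♯ up a perfect fifth → A#, giving A#M7.
F♯maj: root F♯ up a perfect fifth → C#, giving C#maj.
G♯M7: root G♯ up a perfect fifth → D#, giving D#M7.
Amin: root A up a perfect fifth → E, giving Emin.
E♭min: root E♭ up a perfect fifth → Bb, giving Bbmin.

A#M7 C#maj D#M7 Emin Bbmin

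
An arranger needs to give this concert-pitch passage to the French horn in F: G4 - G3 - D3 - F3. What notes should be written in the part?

D5 D4 A3 C4

The French horn in F sounds a perfect fifth below written, so the written part must be a perfect fifth above concert — transpose each note up.
G4 to D5
G3 to D4
D3 to A3
F3 to C4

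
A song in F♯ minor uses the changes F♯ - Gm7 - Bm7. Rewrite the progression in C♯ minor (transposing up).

C# Dm7 F#m7

F♯ minor up to C♯ minor is a perfect fifth; each chord root moves by that interval while the quality stays the same.
F♯: root F♯ up a perfect fifth → C#, giving C#.
Gm7: root G up a perfect fifth → D, giving Dm7.
Bm7: root B up a perfect fifth → F#, giving F#m7.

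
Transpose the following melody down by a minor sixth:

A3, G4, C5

C#3 B3 E4

A3: a sixth down reaches C, and 8 semitones makes it C#3.
G4: a sixth down reaches B, and 8 semitones makes it B3.
A minor sixth down from C5 gives E4.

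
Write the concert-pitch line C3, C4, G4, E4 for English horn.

G3 G4 D5 B4

Written C4 sounds as F3 on the English horn, so concert pitches are written a perfect fifth up.
C3 to G3
C4 to G4
G4 to D5
E4 to B4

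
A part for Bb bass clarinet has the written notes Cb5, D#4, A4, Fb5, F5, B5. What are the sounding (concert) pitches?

Bbb3 C#3 G3 Ebb4 Eb4 A4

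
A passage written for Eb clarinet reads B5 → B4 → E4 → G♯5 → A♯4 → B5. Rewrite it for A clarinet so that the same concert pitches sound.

F6 F5 Bb4 D6 E5 F6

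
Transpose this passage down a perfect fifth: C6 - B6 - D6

F5 E6 G5

A perfect fifth down from C6 gives F5.
B6 down a perfect fifth is E6.
D6 down a perfect fifth is G5.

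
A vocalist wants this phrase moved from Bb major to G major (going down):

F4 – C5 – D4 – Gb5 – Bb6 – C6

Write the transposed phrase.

D4 A4 B3 Eb5 G6 A5

Bb major to G major down is a minor third, so every note moves down by that interval.
F4 -> D4
C5 -> A4
D4 -> B3
Gb5 -> Eb5
Bb6 -> G6
C6 -> A5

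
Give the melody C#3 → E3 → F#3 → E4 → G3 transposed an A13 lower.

An augmented thirteenth down from C#3 gives Eb1.
An augmented thirteenth down from E3 gives Gb1.
An augmented thirteenth down from F#3 gives Ab1.
An augmented thirteenth down from E4 gives Gb2.
G3 down an augmented thirteenth is Bbb1.

Eb1 Gb1 Ab1 Gb2 Bbb1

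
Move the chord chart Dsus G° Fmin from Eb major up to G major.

F#sus B° Amin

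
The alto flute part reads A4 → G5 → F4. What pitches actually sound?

E4 D5 C4

The alto flute sounds a perfect fourth below written, so transpose each written note down a perfect fourth.
A4 to E4
G5 to D5
F4 to C4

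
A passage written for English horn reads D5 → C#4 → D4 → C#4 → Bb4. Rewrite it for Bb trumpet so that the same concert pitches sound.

First find concert pitch: the English horn sounds a perfect fifth below written, so D5 C#4 D4 C#4 Bb4 sounds G4 F#3 G3 F#3 Eb4.
Then write for Bb trumpet: it sounds a major second below written, so the part must be a major second above concert.
G4 → A4
F#3 → G#3
G3 → A3
F#3 → G#3
Eb4 → F4

A4 G#3 A3 G#3 F4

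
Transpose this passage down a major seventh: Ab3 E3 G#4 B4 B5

Bbb2 F2 A3 C4 C5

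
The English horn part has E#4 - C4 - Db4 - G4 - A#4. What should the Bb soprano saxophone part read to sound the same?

B#3 G3 Ab3 D4 E#4

First find concert pitch: the English horn sounds a perfect fifth below written, so E#4 C4 Db4 G4 A#4 sounds A#3 F3 Gb3 C4 D#4.
Then write for Bb soprano saxophone: it sounds a major second below written, so the part must be a major second above concert.
A#3 → B#3
F3 → G3
Gb3 → Ab3
C4 → D4
D#4 → E#4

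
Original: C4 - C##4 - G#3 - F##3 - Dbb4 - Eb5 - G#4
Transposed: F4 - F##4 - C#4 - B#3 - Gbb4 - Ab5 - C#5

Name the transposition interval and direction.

up a perfect fourth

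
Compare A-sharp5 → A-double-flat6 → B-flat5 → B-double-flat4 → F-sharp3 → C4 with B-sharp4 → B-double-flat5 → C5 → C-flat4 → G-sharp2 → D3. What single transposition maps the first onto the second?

down a minor seventh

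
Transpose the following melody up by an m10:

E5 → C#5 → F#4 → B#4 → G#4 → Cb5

G6 E6 A5 D#6 B5 Ebb6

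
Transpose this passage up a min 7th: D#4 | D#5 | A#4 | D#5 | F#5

A minor seventh up from D#4 gives C#5.
D#5: a seventh up reaches C, and 10 semitones makes it C#6.
A minor seventh up from A#4 gives G#5.
D#5 up a minor seventh is C#6.
F#5: a seventh up reaches E, and 10 semitones makes it E6.

C#5 C#6 G#5 C#6 E6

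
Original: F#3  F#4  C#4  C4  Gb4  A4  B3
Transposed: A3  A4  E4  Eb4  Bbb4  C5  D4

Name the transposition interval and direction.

up a minor third

Take the first pair: F#3 → A3. F to A spans 3 letter names, so the interval is some kind of third.
F#3 to A3 is 3 semitones, which makes it a minor third; the second version is higher, so the direction is up.
Checking another pair — B3 → D4 — gives the same interval.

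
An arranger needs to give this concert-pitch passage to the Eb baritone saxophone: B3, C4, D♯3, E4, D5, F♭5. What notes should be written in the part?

G#5 A5 B#4 C#6 B6 Db7

The Eb baritone saxophone sounds a major thirteenth below written, so the written part must be a major thirteenth above concert — transpose each note up.
B3 to G#5
C4 to A5
D#3 to B#4
E4 to C#6
D5 to B6
Fb5 to Db7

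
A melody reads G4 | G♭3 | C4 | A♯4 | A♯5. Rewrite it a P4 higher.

C5 Cb4 F4 D#5 D#6

G4: a fourth up reaches C, and 5 semitones makes it C5.
A perfect fourth up from Gb3 gives Cb4.
C4: a fourth up reaches F, and 5 semitones makes it F4.
A perfect fourth up from A#4 gives D#5.
A#5: a fourth up reaches D, and 5 semitones makes it D#6.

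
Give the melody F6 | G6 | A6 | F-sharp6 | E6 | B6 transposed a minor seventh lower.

F6 becomes G5
G6 becomes A5
A6 becomes B5
F#6 becomes G#5
E6 becomes F#5
B6 becomes C#6

G5 A5 B5 G#5 F#5 C#6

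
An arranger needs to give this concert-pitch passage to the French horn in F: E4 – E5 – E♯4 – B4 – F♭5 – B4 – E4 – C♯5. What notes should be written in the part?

B4 B5 B#4 F#5 Cb6 F#5 B4 G#5

Written C4 sounds as F3 on the French horn in F, so concert pitches are written a perfect fifth up.
E4 gives B4
E5 gives B5
E#4 gives B#4
B4 gives F#5
Fb5 gives Cb6
B4 gives F#5
E4 gives B4
C#5 gives G#5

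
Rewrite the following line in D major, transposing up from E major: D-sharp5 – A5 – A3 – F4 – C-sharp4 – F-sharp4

From E up to D is a minor seventh; apply that to each pitch.
D#5 -> C#6
A5 -> G6
A3 -> G4
F4 -> Eb5
C#4 -> B4
F#4 -> E5

C#6 G6 G4 Eb5 B4 E5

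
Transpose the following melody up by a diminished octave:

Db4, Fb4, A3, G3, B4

Dbb5 Fbb5 Ab4 Gb4 Bb5

A diminished octave up from Db4 gives Dbb5.
Fb4: an octave up reaches F, and 11 semitones makes it Fbb5.
A3 up a diminished octave is Ab4.
G3 up a diminished octave is Gb4.
B4: an octave up reaches B, and 11 semitones makes it Bb5.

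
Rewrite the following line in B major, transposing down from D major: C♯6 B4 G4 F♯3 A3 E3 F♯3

From D down to B is a minor third; apply that to each pitch.
C#6 becomes A#5
B4 becomes G#4
G4 becomes E4
F#3 becomes D#3
A3 becomes F#3
E3 becomes C#3
F#3 becomes D#3

A#5 G#4 E4 D#3 F#3 C#3 D#3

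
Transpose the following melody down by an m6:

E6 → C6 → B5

G#5 E5 D#5

E6 to G#5
C6 to E5
B5 to D#5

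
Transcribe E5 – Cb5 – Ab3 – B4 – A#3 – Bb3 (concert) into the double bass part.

E6 Cb6 Ab4 B5 A#4 Bb4

Written C4 sounds as C3 on the double bass, so concert pitches are written a perfect octave up.
E5 to E6
Cb5 to Cb6
Ab3 to Ab4
B4 to B5
A#3 to A#4
Bb3 to Bb4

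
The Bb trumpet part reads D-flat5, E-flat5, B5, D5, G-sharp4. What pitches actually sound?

Cb5 Db5 A5 C5 F#4

The Bb trumpet sounds a major second below written, so transpose each written note down a major second.
Db5 gives Cb5
Eb5 gives Db5
B5 gives A5
D5 gives C5
G#4 gives F#4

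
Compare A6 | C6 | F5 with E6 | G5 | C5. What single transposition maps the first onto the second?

down a perfect fourth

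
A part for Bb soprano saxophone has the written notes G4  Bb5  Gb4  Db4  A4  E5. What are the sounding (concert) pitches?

F4 Ab5 Fb4 Cb4 G4 D5

The Bb soprano saxophone sounds a major second below written, so transpose each written note down a major second.
G4 -> F4
Bb5 -> Ab5
Gb4 -> Fb4
Db4 -> Cb4
A4 -> G4
E5 -> D5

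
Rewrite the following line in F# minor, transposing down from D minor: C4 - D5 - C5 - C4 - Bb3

E3 F#4 E4 E3 D3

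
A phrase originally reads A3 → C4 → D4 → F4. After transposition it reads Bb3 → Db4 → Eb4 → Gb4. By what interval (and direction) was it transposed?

up a minor second

Take the first pair: A3 → Bb3. A to B spans 2 letter names, so the interval is some kind of second.
A3 to Bb3 is 1 semitone, which makes it a minor second; the second version is higher, so the direction is up.
Checking another pair — F4 → Gb4 — gives the same interval.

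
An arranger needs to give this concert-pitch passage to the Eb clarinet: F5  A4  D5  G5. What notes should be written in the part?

The Eb clarinet sounds a minor third above written, so the written part must be a minor third below concert — transpose each note down.
F5 becomes D5
A4 becomes F#4
D5 becomes B4
G5 becomes E5

D5 F#4 B4 E5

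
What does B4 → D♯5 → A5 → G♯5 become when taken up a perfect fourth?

E5 G#5 D6 C#6

B4 to E5
D#5 to G#5
A5 to D6
G#5 to C#6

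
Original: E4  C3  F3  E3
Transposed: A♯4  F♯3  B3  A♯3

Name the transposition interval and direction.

up an augmented fourth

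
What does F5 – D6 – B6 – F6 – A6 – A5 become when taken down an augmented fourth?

F5 becomes Cb5
D6 becomes Ab5
B6 becomes F6
F6 becomes Cb6
A6 becomes Eb6
A5 becomes Eb5

Cb5 Ab5 F6 Cb6 Eb6 Eb5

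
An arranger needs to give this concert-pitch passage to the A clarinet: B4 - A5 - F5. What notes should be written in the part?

D5 C6 Ab5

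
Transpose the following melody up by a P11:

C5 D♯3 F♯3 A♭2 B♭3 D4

C5: an eleventh up reaches F, and 17 semitones makes it F6.
D#3: an eleventh up reaches G, and 17 semitones makes it G#4.
F#3 up a perfect eleventh is B4.
Ab2: an eleventh up reaches D, and 17 semitones makes it Db4.
Bb3: an eleventh up reaches E, and 17 semitones makes it Eb5.
D4: an eleventh up reaches G, and 17 semitones makes it G5.

F6 G#4 B4 Db4 Eb5 G5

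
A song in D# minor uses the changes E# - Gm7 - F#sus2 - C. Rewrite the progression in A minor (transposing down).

D# minor down to A minor is an augmented fourth; each chord root moves by that interval while the quality stays the same.
E#: root E# down an augmented fourth → B, giving B.
Gm7: root G down an augmented fourth → Db, giving Dbm7.
F#sus2: root F# down an augmented fourth → C, giving Csus2.
C: root C down an augmented fourth → Gb, giving Gb.

B Dbm7 Csus2 Gb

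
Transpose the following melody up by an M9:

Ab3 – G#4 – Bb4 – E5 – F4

Bb4 A#5 C6 F#6 G5

Ab3 -> Bb4
G#4 -> A#5
Bb4 -> C6
E5 -> F#6
F4 -> G5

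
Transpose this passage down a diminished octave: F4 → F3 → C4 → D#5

F#3 F#2 C#3 D##4

F4 to F#3
F3 to F#2
C4 to C#3
D#5 to D##4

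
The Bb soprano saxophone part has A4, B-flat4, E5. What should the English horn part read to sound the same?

First find concert pitch: the Bb soprano saxophone sounds a major second below written, so A4 B-flat4 E5 sounds G4 Ab4 D5.
Then write for English horn: it sounds a perfect fifth below written, so the part must be a perfect fifth above concert.
G4 → D5
Ab4 → Eb5
D5 → A5

D5 Eb5 A5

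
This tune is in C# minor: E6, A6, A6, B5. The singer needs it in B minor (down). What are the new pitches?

D6 G6 G6 A5

C# minor to B minor down is a major second, so every note moves down by that interval.
E6 gives D6
A6 gives G6
A6 gives G6
B5 gives A5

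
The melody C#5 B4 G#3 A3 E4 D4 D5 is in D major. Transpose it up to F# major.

D major to F# major up is a major third, so every note moves up by that interval.
C#5 → E#5
B4 → D#5
G#3 → B#3
A3 → C#4
E4 → G#4
D4 → F#4
D5 → F#5

E#5 D#5 B#3 C#4 G#4 F#4 F#5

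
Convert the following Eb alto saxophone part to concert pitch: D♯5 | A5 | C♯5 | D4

Written C4 on the Eb alto saxophone sounds as Eb3, a major sixth lower; apply that shift to every note.
D#5 -> F#4
A5 -> C5
C#5 -> E4
D4 -> F3

F#4 C5 E4 F3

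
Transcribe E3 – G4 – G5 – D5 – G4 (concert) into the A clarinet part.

G3 Bb4 Bb5 F5 Bb4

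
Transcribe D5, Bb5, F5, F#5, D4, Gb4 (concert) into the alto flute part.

G5 Eb6 Bb5 B5 G4 Cb5

The alto flute sounds a perfect fourth below written, so the written part must be a perfect fourth above concert — transpose each note up.
D5 to G5
Bb5 to Eb6
F5 to Bb5
F#5 to B5
D4 to G4
Gb4 to Cb5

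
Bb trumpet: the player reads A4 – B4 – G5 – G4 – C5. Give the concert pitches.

Written C4 on the Bb trumpet sounds as Bb3, a major second lower; apply that shift to every note.
A4 gives G4
B4 gives A4
G5 gives F5
G4 gives F4
C5 gives Bb4

G4 A4 F5 F4 Bb4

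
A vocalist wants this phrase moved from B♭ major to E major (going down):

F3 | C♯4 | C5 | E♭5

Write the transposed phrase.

B2 F##3 F#4 A4

From B♭ down to E is a diminished fifth; apply that to each pitch.
F3 → B2
C#4 → F##3
C5 → F#4
Eb5 → A4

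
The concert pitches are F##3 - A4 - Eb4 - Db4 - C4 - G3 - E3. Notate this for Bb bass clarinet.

G##4 B5 F5 Eb5 D5 A4 F#4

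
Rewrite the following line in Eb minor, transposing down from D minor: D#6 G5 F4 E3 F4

D minor to Eb minor down is a major seventh, so every note moves down by that interval.
D#6 → E5
G5 → Ab4
F4 → Gb3
E3 → F2
F4 → Gb3

E5 Ab4 Gb3 F2 Gb3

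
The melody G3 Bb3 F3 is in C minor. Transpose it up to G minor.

From C up to G is a perfect fifth; apply that to each pitch.
G3 → D4
Bb3 → F4
F3 → C4

D4 F4 C4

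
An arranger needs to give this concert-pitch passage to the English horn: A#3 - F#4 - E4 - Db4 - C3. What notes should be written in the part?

E#4 C#5 B4 Ab4 G3

The English horn sounds a perfect fifth below written, so the written part must be a perfect fifth above concert — transpose each note up.
A#3 -> E#4
F#4 -> C#5
E4 -> B4
Db4 -> Ab4
C3 -> G3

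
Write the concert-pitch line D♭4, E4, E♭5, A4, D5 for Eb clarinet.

Bb3 C#4 C5 F#4 B4

Written C4 sounds as Eb4 on the Eb clarinet, so concert pitches are written a minor third down.
Db4 becomes Bb3
E4 becomes C#4
Eb5 becomes C5
A4 becomes F#4
D5 becomes B4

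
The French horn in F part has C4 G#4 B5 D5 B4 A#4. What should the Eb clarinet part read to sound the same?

First find concert pitch: the French horn in F sounds a perfect fifth below written, so C4 G#4 B5 D5 B4 A#4 sounds F3 C#4 E5 G4 E4 D#4.
Then write for Eb clarinet: it sounds a minor third above written, so the part must be a minor third below concert.
F3 → D3
C#4 → A#3
E5 → C#5
G4 → E4
E4 → C#4
D#4 → B#3

D3 A#3 C#5 E4 C#4 B#3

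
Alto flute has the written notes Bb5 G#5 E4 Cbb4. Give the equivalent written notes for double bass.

F6 D#6 B4 Gbb4

First find concert pitch: the alto flute sounds a perfect fourth below written, so Bb5 G#5 E4 Cbb4 sounds F5 D#5 B3 Gbb3.
Then write for double bass: it sounds a perfect octave below written, so the part must be a perfect octave above concert.
F5 → F6
D#5 → D#6
B3 → B4
Gbb3 → Gbb4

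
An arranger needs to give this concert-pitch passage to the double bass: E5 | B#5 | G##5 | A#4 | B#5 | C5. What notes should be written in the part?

E6 B#6 G##6 A#5 B#6 C6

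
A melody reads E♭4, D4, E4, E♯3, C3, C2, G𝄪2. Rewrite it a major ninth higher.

F5 E5 F#5 F##4 D4 D3 A##3

A major ninth up from Eb4 gives F5.
A major ninth up from D4 gives E5.
E4: a ninth up reaches F, and 14 semitones makes it F#5.
E#3 up a major ninth is F##4.
C3: a ninth up reaches D, and 14 semitones makes it D4.
C2 up a major ninth is D3.
A major ninth up from G##2 gives A##3.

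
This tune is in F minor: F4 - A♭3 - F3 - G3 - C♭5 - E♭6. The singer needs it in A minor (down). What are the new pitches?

From F down to A is a minor sixth; apply that to each pitch.
F4 gives A3
Ab3 gives C3
F3 gives A2
G3 gives B2
Cb5 gives Eb4
Eb6 gives G5

A3 C3 A2 B2 Eb4 G5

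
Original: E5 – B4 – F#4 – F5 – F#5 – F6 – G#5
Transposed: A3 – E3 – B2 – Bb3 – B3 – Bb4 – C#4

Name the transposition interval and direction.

Take the first pair: E5 → A3. E to A spans 12 letter names, so the interval is some kind of twelfth.
A3 to E5 is 19 semitones, which makes it a perfect twelfth; the second version is lower, so the direction is down.
Checking another pair — G#5 → C#4 — gives the same interval.

down a perfect twelfth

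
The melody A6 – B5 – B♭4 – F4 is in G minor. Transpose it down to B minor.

C#6 D#5 D4 A3

From G down to B is a minor sixth; apply that to each pitch.
A6 to C#6
B5 to D#5
Bb4 to D4
F4 to A3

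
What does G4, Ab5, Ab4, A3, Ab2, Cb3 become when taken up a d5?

Db5 Ebb6 Ebb5 Eb4 Ebb3 Gbb3

A diminished fifth up from G4 gives Db5.
Ab5 up a diminished fifth is Ebb6.
Ab4: a fifth up reaches E, and 6 semitones makes it Ebb5.
A3: a fifth up reaches E, and 6 semitones makes it Eb4.
Ab2 up a diminished fifth is Ebb3.
Cb3: a fifth up reaches G, and 6 semitones makes it Gbb3.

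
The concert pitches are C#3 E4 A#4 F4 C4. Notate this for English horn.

G#3 B4 E#5 C5 G4

Written C4 sounds as F3 on the English horn, so concert pitches are written a perfect fifth up.
C#3 to G#3
E4 to B4
A#4 to E#5
F4 to C5
C4 to G4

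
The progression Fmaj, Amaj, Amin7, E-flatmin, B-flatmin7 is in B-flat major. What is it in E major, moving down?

Bmaj D#maj D#min7 Amin Emin7

B-flat major down to E major is a diminished fifth; each chord root moves by that interval while the quality stays the same.
Fmaj: root F down a diminished fifth → B, giving Bmaj.
Amaj: root A down a diminished fifth → D#, giving D#maj.
Amin7: root A down a diminished fifth → D#, giving D#min7.
E-flatmin: root E-flat down a diminished fifth → A, giving Amin.
B-flatmin7: root B-flat down a diminished fifth → E, giving Emin7.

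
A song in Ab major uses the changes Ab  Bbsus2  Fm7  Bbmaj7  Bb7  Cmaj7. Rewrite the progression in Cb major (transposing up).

Cb Dbsus2 Abm7 Dbmaj7 Db7 Ebmaj7

Ab major up to Cb major is a minor third; each chord root moves by that interval while the quality stays the same.
Ab: root Ab up a minor third → Cb, giving Cb.
Bbsus2: root Bb up a minor third → Db, giving Dbsus2.
Fm7: root F up a minor third → Ab, giving Abm7.
Bbmaj7: root Bb up a minor third → Db, giving Dbmaj7.
Bb7: root Bb up a minor third → Db, giving Db7.
Cmaj7: root C up a minor third → Eb, giving Ebmaj7.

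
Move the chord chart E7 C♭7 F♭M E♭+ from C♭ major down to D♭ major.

F#7 Db7 GbM F+

C♭ major down to D♭ major is a minor seventh; each chord root moves by that interval while the quality stays the same.
E7: root E down a minor seventh → F#, giving F#7.
C♭7: root C♭ down a minor seventh → Db, giving Db7.
F♭M: root F♭ down a minor seventh → Gb, giving GbM.
E♭+: root E♭ down a minor seventh → F, giving F+.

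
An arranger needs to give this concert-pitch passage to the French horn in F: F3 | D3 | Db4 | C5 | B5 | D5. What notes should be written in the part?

C4 A3 Ab4 G5 F#6 A5

Written C4 sounds as F3 on the French horn in F, so concert pitches are written a perfect fifth up.
F3 to C4
D3 to A3
Db4 to Ab4
C5 to G5
B5 to F#6
D5 to A5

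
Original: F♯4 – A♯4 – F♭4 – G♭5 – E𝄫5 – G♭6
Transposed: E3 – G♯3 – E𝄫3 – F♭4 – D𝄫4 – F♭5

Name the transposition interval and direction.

down a major ninth

From F#4 to E3 is 9 letter names — a ninth of some quality.
E3 to F#4 is 14 semitones, which makes it a major ninth; the second version is lower, so the direction is down.
Checking another pair — Gb6 → Fb5 — gives the same interval.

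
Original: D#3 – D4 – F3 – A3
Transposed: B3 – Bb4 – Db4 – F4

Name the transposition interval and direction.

up a minor sixth

Take the first pair: D#3 → B3. D to B spans 6 letter names, so the interval is some kind of sixth.
D#3 to B3 is 8 semitones, which makes it a minor sixth; the second version is higher, so the direction is up.
Checking another pair — A3 → F4 — gives the same interval.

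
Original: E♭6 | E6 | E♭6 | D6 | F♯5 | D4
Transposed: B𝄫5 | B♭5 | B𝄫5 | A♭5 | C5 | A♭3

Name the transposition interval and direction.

Take the first pair: Eb6 → Bbb5. E to B spans 4 letter names, so the interval is some kind of fourth.
Bbb5 to Eb6 is 6 semitones, which makes it an augmented fourth; the second version is lower, so the direction is down.
Checking another pair — D4 → Ab3 — gives the same interval.

down an augmented fourth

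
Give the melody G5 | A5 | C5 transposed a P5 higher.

D6 E6 G5

G5 gives D6
A5 gives E6
C5 gives G5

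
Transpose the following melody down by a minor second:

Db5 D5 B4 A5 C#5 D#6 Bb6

C5 C#5 A#4 G#5 B#4 C##6 A6

Db5 becomes C5
D5 becomes C#5
B4 becomes A#4
A5 becomes G#5
C#5 becomes B#4
D#6 becomes C##6
Bb6 becomes A6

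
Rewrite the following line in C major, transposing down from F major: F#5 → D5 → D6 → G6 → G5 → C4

F major to C major down is a perfect fourth, so every note moves down by that interval.
F#5 gives C#5
D5 gives A4
D6 gives A5
G6 gives D6
G5 gives D5
C4 gives G3

C#5 A4 A5 D6 D5 G3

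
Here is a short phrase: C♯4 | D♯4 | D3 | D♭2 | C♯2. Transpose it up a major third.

E#4 F##4 F#3 F2 E#2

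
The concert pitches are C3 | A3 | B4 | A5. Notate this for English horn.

G3 E4 F#5 E6

The English horn sounds a perfect fifth below written, so the written part must be a perfect fifth above concert — transpose each note up.
C3 -> G3
A3 -> E4
B4 -> F#5
A5 -> E6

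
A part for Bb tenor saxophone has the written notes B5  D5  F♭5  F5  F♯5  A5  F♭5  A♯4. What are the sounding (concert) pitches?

A4 C4 Ebb4 Eb4 E4 G4 Ebb4 G#3

The Bb tenor saxophone sounds a major ninth below written, so transpose each written note down a major ninth.
B5 to A4
D5 to C4
Fb5 to Ebb4
F5 to Eb4
F#5 to E4
A5 to G4
Fb5 to Ebb4
A#4 to G#3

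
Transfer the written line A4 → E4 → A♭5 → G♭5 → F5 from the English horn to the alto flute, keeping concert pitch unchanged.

G4 D4 Gb5 Fb5 Eb5

First find concert pitch: the English horn sounds a perfect fifth below written, so A4 E4 A♭5 G♭5 F5 sounds D4 A3 Db5 Cb5 Bb4.
Then write for alto flute: it sounds a perfect fourth below written, so the part must be a perfect fourth above concert.
D4 → G4
A3 → D4
Db5 → Gb5
Cb5 → Fb5
Bb4 → Eb5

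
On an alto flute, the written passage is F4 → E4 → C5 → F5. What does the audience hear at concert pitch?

C4 B3 G4 C5

The alto flute sounds a perfect fourth below written, so transpose each written note down a perfect fourth.
F4 -> C4
E4 -> B3
C5 -> G4
F5 -> C5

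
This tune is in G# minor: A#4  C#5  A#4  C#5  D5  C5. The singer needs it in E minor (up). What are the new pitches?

F#5 A5 F#5 A5 Bb5 Ab5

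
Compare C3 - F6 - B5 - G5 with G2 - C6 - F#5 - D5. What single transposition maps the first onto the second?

down a perfect fourth

Take the first pair: C3 → G2. C to G spans 4 letter names, so the interval is some kind of fourth.
G2 to C3 is 5 semitones, which makes it a perfect fourth; the second version is lower, so the direction is down.
Checking another pair — G5 → D5 — gives the same interval.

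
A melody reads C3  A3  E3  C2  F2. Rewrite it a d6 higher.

Abb3 Fb4 Cb4 Abb2 Dbb3

A diminished sixth up from C3 gives Abb3.
A diminished sixth up from A3 gives Fb4.
E3: a sixth up reaches C, and 7 semitones makes it Cb4.
C2 up a diminished sixth is Abb2.
F2 up a diminished sixth is Dbb3.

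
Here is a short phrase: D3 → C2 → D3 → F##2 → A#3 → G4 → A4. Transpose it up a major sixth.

B3 A2 B3 D##3 F##4 E5 F#5

A major sixth up from D3 gives B3.
C2 up a major sixth is A2.
D3: a sixth up reaches B, and 9 semitones makes it B3.
A major sixth up from F##2 gives D##3.
A major sixth up from A#3 gives F##4.
A major sixth up from G4 gives E5.
A4: a sixth up reaches F, and 9 semitones makes it F#5.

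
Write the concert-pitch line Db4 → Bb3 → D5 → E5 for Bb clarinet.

Eb4 C4 E5 F#5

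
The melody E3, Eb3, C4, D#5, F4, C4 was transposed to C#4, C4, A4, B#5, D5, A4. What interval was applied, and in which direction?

up a major sixth

Take the first pair: E3 → C#4. E to C spans 6 letter names, so the interval is some kind of sixth.
E3 to C#4 is 9 semitones, which makes it a major sixth; the second version is higher, so the direction is up.
Checking another pair — C4 → A4 — gives the same interval.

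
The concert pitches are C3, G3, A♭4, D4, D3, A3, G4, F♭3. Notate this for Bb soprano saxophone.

The Bb soprano saxophone sounds a major second below written, so the written part must be a major second above concert — transpose each note up.
C3 becomes D3
G3 becomes A3
Ab4 becomes Bb4
D4 becomes E4
D3 becomes E3
A3 becomes B3
G4 becomes A4
Fb3 becomes Gb3

D3 A3 Bb4 E4 E3 B3 A4 Gb3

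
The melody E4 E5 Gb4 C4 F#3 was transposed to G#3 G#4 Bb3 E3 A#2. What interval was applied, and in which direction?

From E4 to G#3 is 6 letter names — a sixth of some quality.
G#3 to E4 is 8 semitones, which makes it a minor sixth; the second version is lower, so the direction is down.
Checking another pair — F#3 → A#2 — gives the same interval.

down a minor sixth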